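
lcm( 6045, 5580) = 72540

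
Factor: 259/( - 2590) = -2^( - 1)*5^(  -  1) =-1/10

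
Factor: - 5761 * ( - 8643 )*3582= 2^1 * 3^3*7^1*43^1*67^1 *199^1*823^1 = 178356100986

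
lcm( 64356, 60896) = 5663328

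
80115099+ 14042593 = 94157692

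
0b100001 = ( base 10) 33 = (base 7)45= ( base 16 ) 21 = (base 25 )18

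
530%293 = 237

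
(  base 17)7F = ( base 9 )158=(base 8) 206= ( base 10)134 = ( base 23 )5j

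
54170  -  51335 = 2835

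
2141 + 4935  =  7076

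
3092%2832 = 260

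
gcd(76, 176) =4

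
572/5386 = 286/2693 = 0.11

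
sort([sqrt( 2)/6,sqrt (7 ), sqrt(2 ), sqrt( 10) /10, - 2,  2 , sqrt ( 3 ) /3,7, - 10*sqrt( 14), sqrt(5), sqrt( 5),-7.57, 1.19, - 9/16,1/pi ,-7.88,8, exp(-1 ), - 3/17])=[  -  10*sqrt ( 14),  -  7.88, - 7.57, - 2, - 9/16,  -  3/17, sqrt(2 ) /6, sqrt(10 ) /10, 1/pi, exp (- 1),sqrt ( 3 ) /3,1.19,  sqrt(  2) , 2, sqrt(5),sqrt(5 ), sqrt( 7), 7, 8 ]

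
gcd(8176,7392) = 112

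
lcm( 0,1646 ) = 0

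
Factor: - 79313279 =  - 17^1 * 4665487^1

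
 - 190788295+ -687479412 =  - 878267707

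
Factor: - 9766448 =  - 2^4*227^1*2689^1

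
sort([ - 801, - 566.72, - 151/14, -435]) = [ - 801, - 566.72, - 435, - 151/14]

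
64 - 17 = 47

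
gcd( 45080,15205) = 5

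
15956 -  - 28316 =44272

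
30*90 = 2700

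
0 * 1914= 0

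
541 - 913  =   - 372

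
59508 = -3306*(-18 )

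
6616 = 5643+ 973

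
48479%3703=340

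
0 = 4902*0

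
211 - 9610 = - 9399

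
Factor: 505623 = 3^1*168541^1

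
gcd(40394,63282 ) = 2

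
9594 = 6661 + 2933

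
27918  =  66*423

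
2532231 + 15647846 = 18180077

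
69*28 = 1932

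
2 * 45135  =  90270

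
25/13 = 1 + 12/13 =1.92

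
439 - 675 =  - 236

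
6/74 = 3/37 = 0.08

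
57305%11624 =10809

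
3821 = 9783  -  5962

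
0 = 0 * 81728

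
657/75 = 8 + 19/25 = 8.76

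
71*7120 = 505520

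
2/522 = 1/261 = 0.00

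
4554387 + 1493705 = 6048092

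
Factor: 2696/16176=2^( - 1)*3^ ( - 1) = 1/6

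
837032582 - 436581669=400450913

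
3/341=3/341 = 0.01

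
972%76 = 60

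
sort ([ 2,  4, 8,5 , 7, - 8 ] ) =[ - 8, 2,4, 5 , 7, 8 ]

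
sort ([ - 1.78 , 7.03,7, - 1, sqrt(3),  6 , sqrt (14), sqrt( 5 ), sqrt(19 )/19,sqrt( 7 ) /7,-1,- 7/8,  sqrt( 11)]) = [-1.78, - 1,-1, - 7/8,sqrt(19)/19, sqrt(7 )/7, sqrt( 3), sqrt( 5 ) , sqrt (11), sqrt( 14), 6,7,7.03]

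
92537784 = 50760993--41776791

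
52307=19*2753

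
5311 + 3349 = 8660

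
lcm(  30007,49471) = 1830427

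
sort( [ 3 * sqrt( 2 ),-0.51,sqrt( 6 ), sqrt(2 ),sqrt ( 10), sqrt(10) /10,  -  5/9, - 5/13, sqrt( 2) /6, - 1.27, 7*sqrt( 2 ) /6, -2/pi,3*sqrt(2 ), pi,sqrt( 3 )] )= [ - 1.27,- 2/pi,  -  5/9, - 0.51, - 5/13, sqrt(2 )/6, sqrt( 10) /10, sqrt(2), 7*sqrt( 2 )/6,sqrt(3),sqrt ( 6 ), pi , sqrt( 10),3 * sqrt ( 2), 3*sqrt( 2)]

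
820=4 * 205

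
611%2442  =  611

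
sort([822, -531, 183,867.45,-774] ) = [ - 774,-531,183,822, 867.45 ] 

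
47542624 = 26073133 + 21469491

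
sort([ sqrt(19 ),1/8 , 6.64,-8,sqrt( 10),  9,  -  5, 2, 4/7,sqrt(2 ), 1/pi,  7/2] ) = [ - 8, - 5,  1/8,1/pi,4/7,sqrt ( 2), 2  ,  sqrt (10 ), 7/2 , sqrt( 19), 6.64 , 9 ] 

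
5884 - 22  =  5862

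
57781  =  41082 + 16699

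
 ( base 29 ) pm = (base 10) 747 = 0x2EB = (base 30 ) or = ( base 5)10442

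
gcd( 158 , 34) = 2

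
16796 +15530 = 32326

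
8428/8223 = 8428/8223 = 1.02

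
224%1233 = 224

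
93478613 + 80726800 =174205413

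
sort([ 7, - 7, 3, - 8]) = [-8, - 7,3 , 7 ] 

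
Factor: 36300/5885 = 660/107=2^2*3^1*5^1*11^1*107^( - 1 )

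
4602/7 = 4602/7= 657.43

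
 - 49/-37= 49/37 = 1.32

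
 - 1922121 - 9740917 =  -11663038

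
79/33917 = 79/33917 = 0.00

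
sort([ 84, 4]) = [ 4,84]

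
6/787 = 6/787 = 0.01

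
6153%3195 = 2958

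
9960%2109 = 1524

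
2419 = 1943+476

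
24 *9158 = 219792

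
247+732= 979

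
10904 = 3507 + 7397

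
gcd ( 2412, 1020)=12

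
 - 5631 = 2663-8294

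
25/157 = 25/157 = 0.16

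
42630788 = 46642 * 914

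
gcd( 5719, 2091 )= 1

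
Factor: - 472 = -2^3*59^1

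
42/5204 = 21/2602 =0.01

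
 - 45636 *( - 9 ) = 410724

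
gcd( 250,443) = 1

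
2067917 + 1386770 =3454687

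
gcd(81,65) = 1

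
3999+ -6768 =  - 2769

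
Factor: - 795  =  -3^1*5^1*53^1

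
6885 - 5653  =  1232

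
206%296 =206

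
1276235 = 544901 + 731334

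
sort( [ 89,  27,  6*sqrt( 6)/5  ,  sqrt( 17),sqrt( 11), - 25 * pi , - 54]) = [ - 25*pi,-54, 6*sqrt( 6 )/5, sqrt ( 11),sqrt( 17), 27, 89] 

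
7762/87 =7762/87  =  89.22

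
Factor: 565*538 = 303970 = 2^1  *5^1*113^1 *269^1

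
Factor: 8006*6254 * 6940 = 347482496560 = 2^4*5^1  *53^1*59^1*347^1*4003^1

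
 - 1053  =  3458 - 4511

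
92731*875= 81139625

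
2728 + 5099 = 7827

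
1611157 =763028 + 848129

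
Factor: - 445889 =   -  47^1*53^1*179^1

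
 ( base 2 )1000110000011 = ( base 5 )120413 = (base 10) 4483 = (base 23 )8al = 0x1183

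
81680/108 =20420/27 = 756.30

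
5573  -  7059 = -1486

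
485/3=161 + 2/3  =  161.67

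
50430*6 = 302580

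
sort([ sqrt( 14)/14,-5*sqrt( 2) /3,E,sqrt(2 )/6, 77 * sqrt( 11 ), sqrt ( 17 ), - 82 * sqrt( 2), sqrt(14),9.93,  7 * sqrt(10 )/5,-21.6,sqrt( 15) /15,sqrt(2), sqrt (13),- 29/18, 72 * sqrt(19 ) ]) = [ - 82 * sqrt(2), - 21.6, - 5 * sqrt(2 )/3,-29/18,sqrt (2) /6, sqrt( 15 ) /15,sqrt( 14 ) /14, sqrt( 2 ),  E,  sqrt (13), sqrt( 14), sqrt(17 ), 7*sqrt(10 )/5,  9.93, 77*sqrt(11 ), 72* sqrt(19 )] 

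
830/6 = 138 + 1/3 = 138.33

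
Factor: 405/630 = 9/14  =  2^( - 1)*3^2 * 7^( - 1)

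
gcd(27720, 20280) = 120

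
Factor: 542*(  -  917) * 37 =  - 2^1*7^1*37^1*131^1*271^1= - 18389518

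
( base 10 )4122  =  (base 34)3J8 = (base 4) 1000122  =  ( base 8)10032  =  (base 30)4HC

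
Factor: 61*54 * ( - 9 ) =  - 29646 = -2^1 * 3^5*61^1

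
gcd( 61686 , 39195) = 9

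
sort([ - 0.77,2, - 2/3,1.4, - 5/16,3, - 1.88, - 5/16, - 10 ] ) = [ - 10, -1.88,  -  0.77,-2/3, - 5/16, - 5/16,1.4,2,  3 ]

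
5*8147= 40735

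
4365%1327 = 384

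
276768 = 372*744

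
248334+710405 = 958739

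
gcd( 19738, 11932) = 2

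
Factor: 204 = 2^2*3^1 * 17^1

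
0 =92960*0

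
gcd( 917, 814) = 1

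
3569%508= 13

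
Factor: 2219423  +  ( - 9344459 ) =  - 7125036 =- 2^2* 3^1*281^1*2113^1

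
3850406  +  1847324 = 5697730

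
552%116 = 88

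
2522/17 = 2522/17  =  148.35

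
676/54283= 676/54283= 0.01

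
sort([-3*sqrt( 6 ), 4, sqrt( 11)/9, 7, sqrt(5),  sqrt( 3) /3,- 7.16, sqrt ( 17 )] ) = [ - 3*sqrt( 6 ), - 7.16,sqrt(11) /9,sqrt( 3)/3, sqrt ( 5), 4, sqrt(17), 7]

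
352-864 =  - 512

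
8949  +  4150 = 13099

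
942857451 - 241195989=701661462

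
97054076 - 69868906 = 27185170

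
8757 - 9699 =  - 942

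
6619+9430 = 16049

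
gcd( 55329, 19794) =3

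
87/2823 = 29/941 = 0.03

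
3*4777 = 14331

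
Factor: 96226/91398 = 3^( - 1) * 13^1*3701^1*15233^ ( - 1) =48113/45699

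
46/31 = 46/31 = 1.48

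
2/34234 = 1/17117= 0.00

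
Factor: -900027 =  - 3^2*100003^1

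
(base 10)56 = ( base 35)1l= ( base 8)70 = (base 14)40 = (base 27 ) 22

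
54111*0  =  0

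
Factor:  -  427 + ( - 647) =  - 2^1*3^1*179^1 = - 1074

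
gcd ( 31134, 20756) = 10378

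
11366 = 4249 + 7117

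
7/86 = 7/86 = 0.08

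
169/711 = 169/711=0.24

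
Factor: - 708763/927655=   -  5^( - 1)*11^1*64433^1*185531^(-1 )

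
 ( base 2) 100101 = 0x25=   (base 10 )37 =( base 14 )29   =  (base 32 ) 15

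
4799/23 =208+15/23 = 208.65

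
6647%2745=1157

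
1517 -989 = 528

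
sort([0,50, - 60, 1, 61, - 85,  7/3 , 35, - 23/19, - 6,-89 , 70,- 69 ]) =[ - 89 ,-85, - 69, - 60, - 6,-23/19, 0, 1, 7/3, 35,50,  61,70]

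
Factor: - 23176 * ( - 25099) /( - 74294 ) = - 2^2 * 11^( - 2) * 19^1 * 307^( - 1 )*1321^1 * 2897^1 = - 290847212/37147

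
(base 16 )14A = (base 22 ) F0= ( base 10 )330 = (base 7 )651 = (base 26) ci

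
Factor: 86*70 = 6020 = 2^2*5^1*7^1*43^1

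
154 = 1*154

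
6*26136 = 156816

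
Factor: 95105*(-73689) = -7008192345= - 3^1*5^1  *7^1*11^2*23^1*29^1*827^1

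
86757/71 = 1221 + 66/71  =  1221.93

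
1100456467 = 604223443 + 496233024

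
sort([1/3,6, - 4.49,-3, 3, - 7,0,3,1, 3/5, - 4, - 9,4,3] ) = [ - 9, - 7, - 4.49, - 4, - 3,0,  1/3,3/5,1,  3,3, 3,  4,6 ] 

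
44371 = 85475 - 41104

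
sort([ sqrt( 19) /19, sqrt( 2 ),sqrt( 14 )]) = [ sqrt(19)/19,sqrt( 2), sqrt( 14 )] 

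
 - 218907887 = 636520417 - 855428304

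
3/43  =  3/43 = 0.07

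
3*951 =2853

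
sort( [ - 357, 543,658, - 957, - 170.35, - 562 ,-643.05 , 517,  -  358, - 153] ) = [ - 957, - 643.05 ,-562, - 358, - 357,-170.35 , - 153,  517,543,658] 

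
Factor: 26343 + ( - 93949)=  - 2^1*7^1 * 11^1*439^1= -67606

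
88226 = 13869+74357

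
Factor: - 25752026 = -2^1* 12876013^1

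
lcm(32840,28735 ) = 229880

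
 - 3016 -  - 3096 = 80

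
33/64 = 33/64 = 0.52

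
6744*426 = 2872944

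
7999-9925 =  - 1926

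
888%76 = 52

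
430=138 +292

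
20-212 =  -192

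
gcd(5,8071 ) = 1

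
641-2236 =-1595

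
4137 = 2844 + 1293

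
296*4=1184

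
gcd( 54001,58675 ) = 1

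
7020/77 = 7020/77=91.17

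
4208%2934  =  1274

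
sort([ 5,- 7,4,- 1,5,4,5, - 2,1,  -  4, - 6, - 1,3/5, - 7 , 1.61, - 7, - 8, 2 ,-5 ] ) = [  -  8,- 7, - 7 , - 7, - 6,- 5,  -  4, - 2, - 1, - 1,3/5 , 1, 1.61, 2,4 , 4,5,5,  5] 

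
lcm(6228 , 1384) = 12456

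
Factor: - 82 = -2^1*41^1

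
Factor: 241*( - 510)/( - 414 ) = 20485/69  =  3^( - 1 )*5^1*17^1*23^( - 1 ) * 241^1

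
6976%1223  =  861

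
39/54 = 13/18 = 0.72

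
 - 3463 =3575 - 7038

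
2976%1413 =150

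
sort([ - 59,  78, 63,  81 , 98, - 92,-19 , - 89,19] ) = [ - 92, - 89 , - 59, - 19,19, 63,78,  81,98] 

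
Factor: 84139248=2^4*3^1*1752901^1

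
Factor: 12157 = 12157^1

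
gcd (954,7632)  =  954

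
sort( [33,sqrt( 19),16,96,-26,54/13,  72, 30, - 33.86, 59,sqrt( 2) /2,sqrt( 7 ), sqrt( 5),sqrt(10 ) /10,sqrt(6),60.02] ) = [ - 33.86,- 26,sqrt( 10) /10, sqrt(2 )/2,  sqrt(5),sqrt (6),  sqrt(7), 54/13, sqrt( 19 ),16,30,  33,59,60.02,72,96 ]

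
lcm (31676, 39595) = 158380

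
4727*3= 14181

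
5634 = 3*1878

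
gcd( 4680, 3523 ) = 13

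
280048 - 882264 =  - 602216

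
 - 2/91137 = -1 + 91135/91137 = - 0.00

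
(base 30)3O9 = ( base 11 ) 2638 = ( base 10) 3429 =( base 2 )110101100101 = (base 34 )2wt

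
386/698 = 193/349 = 0.55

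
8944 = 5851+3093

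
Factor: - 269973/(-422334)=101/158 = 2^( - 1)*79^( - 1)*101^1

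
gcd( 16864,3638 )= 34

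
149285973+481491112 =630777085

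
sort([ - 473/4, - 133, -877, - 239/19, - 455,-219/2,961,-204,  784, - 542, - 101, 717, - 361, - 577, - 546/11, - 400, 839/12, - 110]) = [ - 877, - 577, - 542, - 455, - 400, - 361,-204, - 133, - 473/4,-110, - 219/2,-101,-546/11, - 239/19, 839/12,717, 784,961 ]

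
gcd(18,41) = 1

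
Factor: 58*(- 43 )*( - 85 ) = 211990 = 2^1*  5^1  *  17^1*29^1*43^1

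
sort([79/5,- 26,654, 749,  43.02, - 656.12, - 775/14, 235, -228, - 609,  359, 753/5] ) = [-656.12, - 609, - 228, - 775/14, - 26,79/5,43.02,753/5, 235,359,654,749]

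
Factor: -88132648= -2^3*97^1 * 137^1 * 829^1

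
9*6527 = 58743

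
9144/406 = 4572/203 = 22.52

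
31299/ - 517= - 31299/517 =- 60.54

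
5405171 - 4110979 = 1294192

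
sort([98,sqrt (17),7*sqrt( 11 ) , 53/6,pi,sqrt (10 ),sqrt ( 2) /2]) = [sqrt( 2) /2,pi,sqrt( 10 ),sqrt( 17), 53/6,7 * sqrt( 11 ), 98]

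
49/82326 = 49/82326 = 0.00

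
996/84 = 83/7= 11.86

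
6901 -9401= - 2500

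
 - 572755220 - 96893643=-669648863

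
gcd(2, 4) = 2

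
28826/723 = 39+ 629/723=   39.87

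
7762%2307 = 841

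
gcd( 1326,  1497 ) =3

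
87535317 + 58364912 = 145900229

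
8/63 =8/63  =  0.13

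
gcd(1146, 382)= 382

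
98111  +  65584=163695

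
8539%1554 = 769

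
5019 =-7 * (  -  717 ) 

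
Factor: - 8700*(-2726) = 23716200= 2^3*3^1 * 5^2*29^2*47^1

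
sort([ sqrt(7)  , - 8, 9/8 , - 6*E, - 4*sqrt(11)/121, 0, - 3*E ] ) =[ - 6 * E, - 3 * E, - 8, - 4 * sqrt( 11) /121, 0, 9/8 , sqrt(7)] 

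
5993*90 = 539370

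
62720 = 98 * 640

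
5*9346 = 46730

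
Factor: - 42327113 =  - 42327113^1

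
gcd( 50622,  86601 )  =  3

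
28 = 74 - 46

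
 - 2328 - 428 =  - 2756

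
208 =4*52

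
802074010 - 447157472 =354916538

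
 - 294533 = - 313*941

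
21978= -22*(  -  999 ) 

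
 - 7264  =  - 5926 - 1338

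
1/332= 1/332 = 0.00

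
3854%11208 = 3854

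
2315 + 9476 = 11791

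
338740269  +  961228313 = 1299968582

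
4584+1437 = 6021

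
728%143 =13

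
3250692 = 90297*36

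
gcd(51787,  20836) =1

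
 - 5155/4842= - 2  +  4529/4842 = -1.06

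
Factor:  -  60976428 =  - 2^2*3^1*5081369^1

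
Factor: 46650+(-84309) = - 3^1*12553^1 = - 37659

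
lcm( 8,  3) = 24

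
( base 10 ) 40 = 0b101000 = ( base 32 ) 18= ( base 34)16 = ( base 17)26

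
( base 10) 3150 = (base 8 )6116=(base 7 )12120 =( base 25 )510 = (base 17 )AF5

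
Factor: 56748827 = 56748827^1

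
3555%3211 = 344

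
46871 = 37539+9332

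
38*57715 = 2193170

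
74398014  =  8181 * 9094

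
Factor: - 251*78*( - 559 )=2^1*3^1* 13^2*43^1*251^1= 10944102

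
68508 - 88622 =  - 20114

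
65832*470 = 30941040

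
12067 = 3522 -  - 8545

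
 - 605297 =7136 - 612433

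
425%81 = 20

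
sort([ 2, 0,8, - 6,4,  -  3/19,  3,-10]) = [-10, - 6,- 3/19,0, 2, 3,4,8]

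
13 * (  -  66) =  - 858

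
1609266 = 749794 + 859472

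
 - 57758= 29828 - 87586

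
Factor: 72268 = 2^2*7^1 * 29^1 *89^1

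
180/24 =7 + 1/2 = 7.50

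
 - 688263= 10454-698717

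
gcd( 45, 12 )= 3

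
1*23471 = 23471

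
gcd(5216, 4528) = 16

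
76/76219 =76/76219 = 0.00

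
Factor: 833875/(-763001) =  - 5^3 * 7^1*953^1*763001^( - 1 ) 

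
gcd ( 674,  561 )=1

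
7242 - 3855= 3387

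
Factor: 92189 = 92189^1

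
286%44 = 22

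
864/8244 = 24/229 = 0.10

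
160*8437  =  1349920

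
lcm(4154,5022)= 336474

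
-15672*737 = -11550264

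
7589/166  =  7589/166 = 45.72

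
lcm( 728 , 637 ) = 5096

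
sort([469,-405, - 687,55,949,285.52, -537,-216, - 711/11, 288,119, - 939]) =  [-939, - 687,  -  537, -405, - 216,-711/11, 55, 119, 285.52,288, 469, 949]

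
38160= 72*530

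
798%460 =338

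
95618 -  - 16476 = 112094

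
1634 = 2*817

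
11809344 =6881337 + 4928007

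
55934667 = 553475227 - 497540560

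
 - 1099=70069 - 71168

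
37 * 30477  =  1127649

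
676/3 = 676/3 =225.33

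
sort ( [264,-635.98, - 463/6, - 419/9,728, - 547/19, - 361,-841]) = [ - 841, - 635.98, - 361, - 463/6, - 419/9, - 547/19,  264, 728] 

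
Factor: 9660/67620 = 1/7 = 7^ ( - 1 ) 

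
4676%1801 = 1074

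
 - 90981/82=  - 90981/82 = - 1109.52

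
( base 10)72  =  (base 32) 28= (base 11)66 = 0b1001000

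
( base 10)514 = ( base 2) 1000000010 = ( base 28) ia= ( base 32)G2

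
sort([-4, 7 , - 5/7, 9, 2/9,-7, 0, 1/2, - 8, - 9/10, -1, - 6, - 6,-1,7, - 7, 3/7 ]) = [  -  8, - 7 ,- 7, -6, - 6,- 4, -1, - 1, - 9/10, - 5/7, 0, 2/9,3/7, 1/2, 7,7,9]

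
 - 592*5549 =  - 3285008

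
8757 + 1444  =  10201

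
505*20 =10100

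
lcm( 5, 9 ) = 45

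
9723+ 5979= 15702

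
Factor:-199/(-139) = 139^( - 1)*199^1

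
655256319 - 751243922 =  - 95987603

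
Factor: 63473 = 63473^1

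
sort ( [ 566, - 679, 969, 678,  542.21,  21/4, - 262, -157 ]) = [ - 679, - 262,-157 , 21/4, 542.21, 566, 678, 969]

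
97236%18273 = 5871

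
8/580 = 2/145=0.01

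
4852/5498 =2426/2749=0.88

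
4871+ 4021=8892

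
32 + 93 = 125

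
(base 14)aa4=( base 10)2104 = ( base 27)2np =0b100000111000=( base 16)838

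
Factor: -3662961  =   - 3^1*29^1*71^1 * 593^1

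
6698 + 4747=11445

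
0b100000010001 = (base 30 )28p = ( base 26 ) 31B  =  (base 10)2065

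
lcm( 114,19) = 114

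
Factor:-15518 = - 2^1*7759^1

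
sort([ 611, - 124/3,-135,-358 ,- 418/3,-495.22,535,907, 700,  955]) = [- 495.22, - 358, - 418/3, - 135, - 124/3,535 , 611,700, 907,955 ] 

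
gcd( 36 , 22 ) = 2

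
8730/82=4365/41 = 106.46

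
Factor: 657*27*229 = 3^5*73^1* 229^1 = 4062231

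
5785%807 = 136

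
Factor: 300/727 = 2^2 *3^1*5^2*727^( - 1) 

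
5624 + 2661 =8285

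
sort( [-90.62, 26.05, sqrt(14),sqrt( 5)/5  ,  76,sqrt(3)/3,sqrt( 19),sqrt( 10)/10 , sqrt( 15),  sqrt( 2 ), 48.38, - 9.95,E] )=[ - 90.62,- 9.95, sqrt( 10 ) /10, sqrt (5 )/5,sqrt(3)/3  ,  sqrt( 2), E,sqrt( 14),  sqrt( 15),  sqrt(19),26.05,48.38,76]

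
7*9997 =69979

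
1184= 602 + 582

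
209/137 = 1 + 72/137= 1.53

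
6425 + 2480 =8905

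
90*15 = 1350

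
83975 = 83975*1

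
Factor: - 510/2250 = - 3^( - 1)*5^( - 2)*17^1=- 17/75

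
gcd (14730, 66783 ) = 3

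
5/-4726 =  - 5/4726 =- 0.00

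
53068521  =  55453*957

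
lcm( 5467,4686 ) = 32802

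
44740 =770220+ -725480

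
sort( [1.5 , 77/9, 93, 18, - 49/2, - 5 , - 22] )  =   [ - 49/2 , - 22 , -5, 1.5,77/9,18,93 ] 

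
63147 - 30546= 32601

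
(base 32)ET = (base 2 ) 111011101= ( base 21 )11F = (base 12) 339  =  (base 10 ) 477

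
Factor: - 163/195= - 3^( - 1 ) * 5^( - 1)*13^(-1) * 163^1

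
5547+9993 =15540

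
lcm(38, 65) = 2470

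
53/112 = 53/112 = 0.47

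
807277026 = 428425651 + 378851375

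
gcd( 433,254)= 1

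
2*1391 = 2782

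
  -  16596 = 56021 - 72617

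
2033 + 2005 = 4038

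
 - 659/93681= -659/93681 = - 0.01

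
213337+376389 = 589726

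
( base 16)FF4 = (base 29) 4OO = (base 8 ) 7764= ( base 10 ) 4084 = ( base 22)89e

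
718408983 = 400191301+318217682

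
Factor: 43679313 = 3^2*103^1*47119^1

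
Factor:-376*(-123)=2^3*3^1  *  41^1*47^1  =  46248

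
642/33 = 214/11  =  19.45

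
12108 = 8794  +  3314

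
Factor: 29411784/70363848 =1225491/2931827 = 3^1*408497^1*2931827^(-1)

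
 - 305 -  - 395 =90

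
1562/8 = 195 + 1/4 = 195.25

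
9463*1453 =13749739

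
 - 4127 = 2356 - 6483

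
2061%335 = 51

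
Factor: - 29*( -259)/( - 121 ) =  - 7^1*11^( - 2 )* 29^1* 37^1   =  -7511/121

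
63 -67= -4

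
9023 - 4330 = 4693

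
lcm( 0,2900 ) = 0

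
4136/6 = 2068/3 = 689.33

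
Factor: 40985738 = 2^1*2689^1*7621^1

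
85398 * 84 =7173432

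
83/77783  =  83/77783 = 0.00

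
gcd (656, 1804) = 164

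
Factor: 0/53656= 0  =  0^1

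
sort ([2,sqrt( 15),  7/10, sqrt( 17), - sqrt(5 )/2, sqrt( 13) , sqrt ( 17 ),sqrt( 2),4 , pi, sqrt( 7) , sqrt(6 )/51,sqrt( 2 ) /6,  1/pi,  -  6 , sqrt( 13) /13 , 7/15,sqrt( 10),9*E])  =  [ - 6, - sqrt(5)/2, sqrt( 6 )/51,sqrt( 2)/6,  sqrt( 13 ) /13,1/pi, 7/15,7/10, sqrt( 2 ), 2,sqrt( 7 ),pi,sqrt (10 ),sqrt( 13), sqrt( 15 ),4,sqrt( 17), sqrt( 17 ),9*E]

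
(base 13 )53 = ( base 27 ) 2E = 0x44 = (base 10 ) 68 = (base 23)2m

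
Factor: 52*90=4680 = 2^3 * 3^2*5^1*13^1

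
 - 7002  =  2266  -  9268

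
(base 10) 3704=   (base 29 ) 4BL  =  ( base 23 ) 701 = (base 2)111001111000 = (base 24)6a8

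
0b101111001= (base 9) 458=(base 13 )230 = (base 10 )377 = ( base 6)1425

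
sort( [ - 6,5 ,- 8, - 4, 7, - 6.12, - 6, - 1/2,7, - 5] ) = [ - 8, - 6.12, - 6,-6,-5, - 4, - 1/2,5 , 7,7 ]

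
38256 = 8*4782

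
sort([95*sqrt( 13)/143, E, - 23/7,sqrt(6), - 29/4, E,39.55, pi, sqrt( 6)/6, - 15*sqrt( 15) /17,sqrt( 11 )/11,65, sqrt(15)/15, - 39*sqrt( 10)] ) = [ - 39*sqrt (10),  -  29/4,-15*sqrt( 15)/17,-23/7, sqrt(15 ) /15,sqrt ( 11)/11, sqrt( 6 ) /6, 95*sqrt (13)/143,sqrt( 6),E,E, pi,39.55,  65] 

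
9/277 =9/277  =  0.03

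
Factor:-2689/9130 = - 2^ ( - 1)*5^(-1)*11^ ( - 1)*83^( - 1)*2689^1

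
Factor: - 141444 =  - 2^2 * 3^2 * 3929^1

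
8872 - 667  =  8205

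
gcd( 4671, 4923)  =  9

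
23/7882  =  23/7882= 0.00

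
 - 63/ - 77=9/11 = 0.82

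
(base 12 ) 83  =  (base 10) 99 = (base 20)4J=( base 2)1100011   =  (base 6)243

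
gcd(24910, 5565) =265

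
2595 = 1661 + 934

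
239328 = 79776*3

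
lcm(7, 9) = 63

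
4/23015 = 4/23015 = 0.00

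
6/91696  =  3/45848 = 0.00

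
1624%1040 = 584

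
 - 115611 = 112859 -228470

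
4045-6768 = -2723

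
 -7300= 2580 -9880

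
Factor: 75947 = 173^1*439^1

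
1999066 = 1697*1178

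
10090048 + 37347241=47437289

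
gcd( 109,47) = 1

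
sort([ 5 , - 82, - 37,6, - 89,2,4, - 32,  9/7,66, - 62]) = [ - 89, - 82, - 62,-37, - 32, 9/7,2 , 4,5, 6,66]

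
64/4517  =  64/4517 = 0.01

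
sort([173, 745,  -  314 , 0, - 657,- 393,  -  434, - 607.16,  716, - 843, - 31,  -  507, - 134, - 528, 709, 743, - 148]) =[-843, - 657, - 607.16,-528, - 507, - 434, - 393,  -  314, - 148, - 134,-31,0 , 173, 709,716, 743,745]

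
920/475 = 184/95 = 1.94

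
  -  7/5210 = - 1 + 5203/5210 = - 0.00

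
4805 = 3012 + 1793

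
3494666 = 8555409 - 5060743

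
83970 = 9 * 9330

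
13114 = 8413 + 4701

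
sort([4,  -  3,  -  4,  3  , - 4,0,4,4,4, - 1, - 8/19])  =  [-4, - 4, - 3, - 1, - 8/19, 0,3, 4,4,4 , 4] 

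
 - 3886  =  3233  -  7119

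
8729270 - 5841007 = 2888263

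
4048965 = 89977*45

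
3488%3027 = 461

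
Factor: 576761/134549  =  157^( - 1)*673^1 = 673/157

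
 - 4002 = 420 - 4422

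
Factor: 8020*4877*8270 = 323468975800 = 2^3*5^2*401^1*827^1*4877^1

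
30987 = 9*3443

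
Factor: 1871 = 1871^1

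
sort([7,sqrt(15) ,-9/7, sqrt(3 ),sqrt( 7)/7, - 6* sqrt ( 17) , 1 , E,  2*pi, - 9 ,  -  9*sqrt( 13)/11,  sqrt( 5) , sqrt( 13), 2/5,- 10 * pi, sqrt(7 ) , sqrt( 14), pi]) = [ - 10*pi , - 6 * sqrt( 17),-9, - 9*sqrt(13 ) /11 ,  -  9/7,sqrt( 7 )/7,  2/5, 1, sqrt( 3), sqrt( 5), sqrt( 7), E,pi, sqrt(13), sqrt( 14 ),  sqrt(15),2*pi, 7] 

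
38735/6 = 38735/6 = 6455.83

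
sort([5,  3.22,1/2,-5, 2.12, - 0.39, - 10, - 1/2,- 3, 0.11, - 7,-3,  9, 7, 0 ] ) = [ - 10 , - 7, - 5,-3, -3,  -  1/2 , - 0.39, 0 , 0.11,1/2, 2.12,3.22,  5,7, 9]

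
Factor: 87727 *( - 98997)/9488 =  - 2^ ( - 4 )*3^1* 37^1*593^( - 1)*2371^1*32999^1  =  - 8684709819/9488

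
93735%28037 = 9624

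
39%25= 14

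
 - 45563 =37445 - 83008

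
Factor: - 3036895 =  - 5^1 * 167^1*3637^1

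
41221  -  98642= -57421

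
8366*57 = 476862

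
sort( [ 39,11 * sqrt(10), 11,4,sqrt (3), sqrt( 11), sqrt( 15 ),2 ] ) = [ sqrt ( 3), 2,sqrt(11),sqrt( 15), 4,11,11*sqrt(10),39 ]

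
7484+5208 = 12692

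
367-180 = 187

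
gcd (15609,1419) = 1419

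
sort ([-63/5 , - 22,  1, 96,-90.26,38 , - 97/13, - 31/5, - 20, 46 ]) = [-90.26 , - 22, - 20,  -  63/5,-97/13, - 31/5, 1 , 38 , 46, 96 ] 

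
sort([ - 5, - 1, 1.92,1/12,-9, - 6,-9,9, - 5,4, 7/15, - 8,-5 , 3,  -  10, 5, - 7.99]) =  [-10 , - 9,-9,-8, - 7.99, - 6, - 5,-5,-5,-1,1/12,7/15, 1.92,  3, 4 , 5,9 ] 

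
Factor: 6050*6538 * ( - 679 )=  - 26857777100=- 2^2* 5^2 * 7^2 *11^2*97^1* 467^1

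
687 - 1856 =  - 1169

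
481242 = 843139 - 361897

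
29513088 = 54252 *544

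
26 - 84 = -58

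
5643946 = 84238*67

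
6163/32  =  6163/32 = 192.59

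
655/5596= 655/5596 = 0.12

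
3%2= 1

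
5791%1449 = 1444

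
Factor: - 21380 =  - 2^2 * 5^1 * 1069^1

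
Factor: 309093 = 3^1*197^1*523^1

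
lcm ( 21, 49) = 147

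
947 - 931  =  16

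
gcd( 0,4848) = 4848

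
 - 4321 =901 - 5222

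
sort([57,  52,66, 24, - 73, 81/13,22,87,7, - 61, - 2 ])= [ - 73, - 61,-2,  81/13,7, 22 , 24,  52 , 57, 66, 87] 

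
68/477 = 68/477 = 0.14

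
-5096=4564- 9660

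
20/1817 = 20/1817  =  0.01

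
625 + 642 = 1267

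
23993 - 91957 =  - 67964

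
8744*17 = 148648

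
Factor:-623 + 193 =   -  430 = -  2^1*5^1*43^1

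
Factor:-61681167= - 3^2*6853463^1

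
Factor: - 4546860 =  - 2^2*3^1*5^1*75781^1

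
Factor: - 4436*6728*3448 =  - 102906966784 = - 2^8*29^2*431^1*1109^1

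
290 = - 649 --939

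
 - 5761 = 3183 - 8944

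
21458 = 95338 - 73880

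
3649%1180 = 109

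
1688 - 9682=-7994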